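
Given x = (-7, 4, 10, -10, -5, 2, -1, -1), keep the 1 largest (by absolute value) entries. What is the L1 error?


Sorted |x_i| descending: [10, 10, 7, 5, 4, 2, 1, 1]
Keep top 1: [10]
Tail entries: [10, 7, 5, 4, 2, 1, 1]
L1 error = sum of tail = 30.

30


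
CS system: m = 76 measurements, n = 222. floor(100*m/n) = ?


100*m/n = 100*76/222 ≈ 34.2342.
floor = 34.

34


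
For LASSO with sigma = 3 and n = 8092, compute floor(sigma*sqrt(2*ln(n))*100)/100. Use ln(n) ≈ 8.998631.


ln(8092) ≈ 8.998631.
2*ln(n) ≈ 17.997262.
sqrt(2*ln(n)) ≈ sqrt(17.997262) ≈ 4.242318.
lambda ≈ 3*4.242318 = 12.726954.
floor(lambda*100)/100 = 12.72.

12.72


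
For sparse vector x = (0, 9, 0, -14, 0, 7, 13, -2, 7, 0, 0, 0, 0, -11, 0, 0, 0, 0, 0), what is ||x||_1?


Non-zero entries: [(1, 9), (3, -14), (5, 7), (6, 13), (7, -2), (8, 7), (13, -11)]
Absolute values: [9, 14, 7, 13, 2, 7, 11]
||x||_1 = sum = 63.

63


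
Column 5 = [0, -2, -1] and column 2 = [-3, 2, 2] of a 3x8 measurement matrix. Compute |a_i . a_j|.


Inner product: 0*-3 + -2*2 + -1*2
Products: [0, -4, -2]
Sum = -6.
|dot| = 6.

6


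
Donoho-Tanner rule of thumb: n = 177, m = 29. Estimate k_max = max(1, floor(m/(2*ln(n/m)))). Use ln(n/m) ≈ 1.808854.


n/m = 177/29.
ln(n/m) ≈ 1.808854.
2*ln(n/m) ≈ 3.617708.
m/(2*ln(n/m)) ≈ 29/3.617708 ≈ 8.0161.
floor = 8.
k_max = max(1, 8) = 8.

8


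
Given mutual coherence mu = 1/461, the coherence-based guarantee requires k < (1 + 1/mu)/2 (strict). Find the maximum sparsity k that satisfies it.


1/mu = 461.
1 + 1/mu = 462.
(1 + 1/mu)/2 = 231 is an integer and the inequality is strict, so k_max = 231 - 1 = 230.

230


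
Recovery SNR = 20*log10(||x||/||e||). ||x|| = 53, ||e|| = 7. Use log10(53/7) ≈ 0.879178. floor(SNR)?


||x||/||e|| = 53/7.
log10(53/7) ≈ 0.879178.
20*log10(||x||/||e||) ≈ 20*0.879178 = 17.58356.
floor(17.58356) = 17.

17


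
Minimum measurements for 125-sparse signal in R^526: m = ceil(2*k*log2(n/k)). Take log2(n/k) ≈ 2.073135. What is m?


log2(n/k) = log2(526/125) ≈ 2.073135.
2*k*log2(n/k) ≈ 2*125*2.073135 = 518.28375.
m = ceil(518.28375) = 519.

519


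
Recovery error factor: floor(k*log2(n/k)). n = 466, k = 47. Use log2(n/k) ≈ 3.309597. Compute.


log2(n/k) = log2(466/47) ≈ 3.309597.
k*log2(n/k) ≈ 47*3.309597 = 155.551059.
floor(155.551059) = 155.

155


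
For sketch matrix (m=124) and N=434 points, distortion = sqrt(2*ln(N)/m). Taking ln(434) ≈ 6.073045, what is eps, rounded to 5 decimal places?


ln(434) ≈ 6.073045.
2*ln(N)/m ≈ 2*6.073045/124 ≈ 0.09795234.
eps = sqrt(0.09795234) ≈ 0.3129734 ≈ 0.31297.

0.31297


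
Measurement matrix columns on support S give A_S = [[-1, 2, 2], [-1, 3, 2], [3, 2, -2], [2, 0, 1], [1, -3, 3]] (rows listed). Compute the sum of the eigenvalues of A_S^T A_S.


Sum of eigenvalues of A_S^T A_S = trace(A_S^T A_S) = sum of squared column norms of A_S.
A_S^T A_S diagonal: [16, 26, 22].
trace = 16 + 26 + 22 = 64.

64


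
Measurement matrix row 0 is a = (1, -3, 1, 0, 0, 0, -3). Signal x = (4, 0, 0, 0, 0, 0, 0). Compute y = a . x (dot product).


Non-zero terms: ['1*4']
Products: [4]
y = sum = 4.

4


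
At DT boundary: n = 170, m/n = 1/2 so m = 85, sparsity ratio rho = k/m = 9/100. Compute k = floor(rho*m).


m = 1/2*170 = 85.
rho = 9/100.
rho*m = 9/100*85 = 7.65.
k = floor(7.65) = 7.

7


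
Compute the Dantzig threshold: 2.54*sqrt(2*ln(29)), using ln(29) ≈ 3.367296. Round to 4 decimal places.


ln(29) ≈ 3.367296.
2*ln(n) ≈ 6.734592.
sqrt(2*ln(n)) ≈ sqrt(6.734592) ≈ 2.595109.
threshold ≈ 2.54*2.595109 = 6.59157686 ≈ 6.5916.

6.5916


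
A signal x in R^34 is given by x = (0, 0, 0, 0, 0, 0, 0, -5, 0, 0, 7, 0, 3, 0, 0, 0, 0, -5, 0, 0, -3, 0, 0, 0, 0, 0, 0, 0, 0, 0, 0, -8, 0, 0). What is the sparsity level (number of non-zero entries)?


Non-zero positions: [7, 10, 12, 17, 20, 31].
Sparsity = 6.

6


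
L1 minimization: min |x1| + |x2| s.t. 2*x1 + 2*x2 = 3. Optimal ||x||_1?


Axis intercepts:
  x1 = 3/2, x2 = 0: L1 = 3/2
  x1 = 0, x2 = 3/2: L1 = 3/2
x* = (3/2, 0)
||x*||_1 = 3/2.

3/2


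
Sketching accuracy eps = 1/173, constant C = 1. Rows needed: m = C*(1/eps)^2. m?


1/eps = 173.
(1/eps)^2 = 29929.
m = 1*29929 = 29929.

29929


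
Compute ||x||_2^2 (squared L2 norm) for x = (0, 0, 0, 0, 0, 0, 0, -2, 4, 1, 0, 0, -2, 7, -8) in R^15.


Non-zero entries: [(7, -2), (8, 4), (9, 1), (12, -2), (13, 7), (14, -8)]
Squares: [4, 16, 1, 4, 49, 64]
||x||_2^2 = sum = 138.

138


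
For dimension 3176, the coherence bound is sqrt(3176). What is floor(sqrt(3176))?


56^2 = 3136 <= 3176 < 3249 = 57^2, so 56 <= sqrt(3176) < 57.
floor(sqrt(3176)) = 56.

56


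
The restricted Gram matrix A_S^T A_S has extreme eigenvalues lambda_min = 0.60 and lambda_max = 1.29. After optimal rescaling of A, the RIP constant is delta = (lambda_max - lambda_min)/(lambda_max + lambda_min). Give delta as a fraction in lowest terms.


lambda_max - lambda_min = 1.29 - 0.60 = 0.69.
lambda_max + lambda_min = 1.29 + 0.60 = 1.89.
delta = 0.69/1.89 = 69/189 = 23/63.

23/63


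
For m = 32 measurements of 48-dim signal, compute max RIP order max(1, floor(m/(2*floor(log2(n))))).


floor(log2(48)) = 5.
2*5 = 10.
m/(2*floor(log2(n))) = 32/10 ≈ 3.2.
floor = 3.
k = max(1, 3) = 3.

3


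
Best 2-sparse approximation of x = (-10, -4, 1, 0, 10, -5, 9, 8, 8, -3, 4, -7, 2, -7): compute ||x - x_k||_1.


Sorted |x_i| descending: [10, 10, 9, 8, 8, 7, 7, 5, 4, 4, 3, 2, 1, 0]
Keep top 2: [10, 10]
Tail entries: [9, 8, 8, 7, 7, 5, 4, 4, 3, 2, 1, 0]
L1 error = sum of tail = 58.

58


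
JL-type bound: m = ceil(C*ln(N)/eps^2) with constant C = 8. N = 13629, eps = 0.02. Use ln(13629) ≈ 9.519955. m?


ln(13629) ≈ 9.519955.
eps^2 = 0.02^2 = 0.0004.
C*ln(N)/eps^2 ≈ 8*9.519955/0.0004 ≈ 190399.1.
m = ceil(190399.1) = 190400.

190400


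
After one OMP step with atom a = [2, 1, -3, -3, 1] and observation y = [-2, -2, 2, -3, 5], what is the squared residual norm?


a^T a = 24.
a^T y = 2.
coeff = 2/24 = 1/12.
||r||^2 = 275/6.

275/6


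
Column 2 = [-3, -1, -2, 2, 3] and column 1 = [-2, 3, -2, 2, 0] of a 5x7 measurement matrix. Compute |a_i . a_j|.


Inner product: -3*-2 + -1*3 + -2*-2 + 2*2 + 3*0
Products: [6, -3, 4, 4, 0]
Sum = 11.
|dot| = 11.

11


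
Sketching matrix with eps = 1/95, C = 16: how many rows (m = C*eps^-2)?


1/eps = 95.
(1/eps)^2 = 9025.
m = 16*9025 = 144400.

144400


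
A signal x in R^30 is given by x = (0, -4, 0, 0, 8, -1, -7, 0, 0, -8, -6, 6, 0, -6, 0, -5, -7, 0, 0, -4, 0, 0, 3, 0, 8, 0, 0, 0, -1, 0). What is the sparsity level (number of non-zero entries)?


Non-zero positions: [1, 4, 5, 6, 9, 10, 11, 13, 15, 16, 19, 22, 24, 28].
Sparsity = 14.

14


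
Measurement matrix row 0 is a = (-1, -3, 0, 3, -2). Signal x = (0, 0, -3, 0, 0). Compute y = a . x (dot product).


Non-zero terms: ['0*-3']
Products: [0]
y = sum = 0.

0


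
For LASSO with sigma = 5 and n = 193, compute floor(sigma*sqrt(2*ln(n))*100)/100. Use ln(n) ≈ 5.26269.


ln(193) ≈ 5.26269.
2*ln(n) ≈ 10.52538.
sqrt(2*ln(n)) ≈ sqrt(10.52538) ≈ 3.244284.
lambda ≈ 5*3.244284 = 16.22142.
floor(lambda*100)/100 = 16.22.

16.22


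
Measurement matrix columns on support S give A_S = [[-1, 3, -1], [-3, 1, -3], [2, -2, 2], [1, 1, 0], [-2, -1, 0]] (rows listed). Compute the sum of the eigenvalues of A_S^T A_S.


Sum of eigenvalues of A_S^T A_S = trace(A_S^T A_S) = sum of squared column norms of A_S.
A_S^T A_S diagonal: [19, 16, 14].
trace = 19 + 16 + 14 = 49.

49


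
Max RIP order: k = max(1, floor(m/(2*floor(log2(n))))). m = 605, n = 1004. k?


floor(log2(1004)) = 9.
2*9 = 18.
m/(2*floor(log2(n))) = 605/18 ≈ 33.6111.
floor = 33.
k = max(1, 33) = 33.

33


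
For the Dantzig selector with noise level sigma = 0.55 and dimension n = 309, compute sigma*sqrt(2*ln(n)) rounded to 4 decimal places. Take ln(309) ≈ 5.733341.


ln(309) ≈ 5.733341.
2*ln(n) ≈ 11.466682.
sqrt(2*ln(n)) ≈ sqrt(11.466682) ≈ 3.386249.
threshold ≈ 0.55*3.386249 = 1.86243695 ≈ 1.8624.

1.8624


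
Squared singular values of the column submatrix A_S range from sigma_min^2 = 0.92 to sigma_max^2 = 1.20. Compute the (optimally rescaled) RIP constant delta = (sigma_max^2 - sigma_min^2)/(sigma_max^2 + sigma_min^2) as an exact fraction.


lambda_max - lambda_min = 1.20 - 0.92 = 0.28.
lambda_max + lambda_min = 1.20 + 0.92 = 2.12.
delta = 0.28/2.12 = 28/212 = 7/53.

7/53


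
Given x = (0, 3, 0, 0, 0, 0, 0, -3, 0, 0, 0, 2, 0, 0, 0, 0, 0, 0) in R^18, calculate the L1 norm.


Non-zero entries: [(1, 3), (7, -3), (11, 2)]
Absolute values: [3, 3, 2]
||x||_1 = sum = 8.

8


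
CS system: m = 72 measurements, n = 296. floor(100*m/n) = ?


100*m/n = 100*72/296 ≈ 24.3243.
floor = 24.

24


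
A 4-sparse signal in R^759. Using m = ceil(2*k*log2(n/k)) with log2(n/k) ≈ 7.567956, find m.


log2(n/k) = log2(759/4) ≈ 7.567956.
2*k*log2(n/k) ≈ 2*4*7.567956 = 60.543648.
m = ceil(60.543648) = 61.

61


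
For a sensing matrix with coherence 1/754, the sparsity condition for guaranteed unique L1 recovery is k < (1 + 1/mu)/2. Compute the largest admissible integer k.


1/mu = 754.
1 + 1/mu = 755.
(1 + 1/mu)/2 = 377.5 is not an integer, so k_max = floor(377.5) = 377.

377


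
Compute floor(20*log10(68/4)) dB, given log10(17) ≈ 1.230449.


||x||/||e|| = 68/4 = 17.
log10(17) ≈ 1.230449.
20*log10(||x||/||e||) ≈ 20*1.230449 = 24.60898.
floor(24.60898) = 24.

24


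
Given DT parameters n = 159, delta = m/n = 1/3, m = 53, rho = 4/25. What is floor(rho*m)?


m = 1/3*159 = 53.
rho = 4/25.
rho*m = 4/25*53 = 8.48.
k = floor(8.48) = 8.

8


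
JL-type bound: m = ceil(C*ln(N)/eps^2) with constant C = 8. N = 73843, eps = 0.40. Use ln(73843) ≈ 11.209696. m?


ln(73843) ≈ 11.209696.
eps^2 = 0.40^2 = 0.16.
C*ln(N)/eps^2 ≈ 8*11.209696/0.16 ≈ 560.4848.
m = ceil(560.4848) = 561.

561


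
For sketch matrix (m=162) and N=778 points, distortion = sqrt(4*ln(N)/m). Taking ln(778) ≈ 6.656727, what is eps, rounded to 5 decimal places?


ln(778) ≈ 6.656727.
4*ln(N)/m ≈ 4*6.656727/162 ≈ 0.16436363.
eps = sqrt(0.16436363) ≈ 0.4054178 ≈ 0.40542.

0.40542


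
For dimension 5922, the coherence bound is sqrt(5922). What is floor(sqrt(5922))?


76^2 = 5776 <= 5922 < 5929 = 77^2, so 76 <= sqrt(5922) < 77.
floor(sqrt(5922)) = 76.

76


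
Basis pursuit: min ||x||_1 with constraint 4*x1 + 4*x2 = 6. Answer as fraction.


Axis intercepts:
  x1 = 3/2, x2 = 0: L1 = 3/2
  x1 = 0, x2 = 3/2: L1 = 3/2
x* = (3/2, 0)
||x*||_1 = 3/2.

3/2


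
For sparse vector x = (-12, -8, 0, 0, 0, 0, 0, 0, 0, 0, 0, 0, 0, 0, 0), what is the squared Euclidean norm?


Non-zero entries: [(0, -12), (1, -8)]
Squares: [144, 64]
||x||_2^2 = sum = 208.

208


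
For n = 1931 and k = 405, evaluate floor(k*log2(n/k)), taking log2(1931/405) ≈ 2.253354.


log2(n/k) = log2(1931/405) ≈ 2.253354.
k*log2(n/k) ≈ 405*2.253354 = 912.60837.
floor(912.60837) = 912.

912


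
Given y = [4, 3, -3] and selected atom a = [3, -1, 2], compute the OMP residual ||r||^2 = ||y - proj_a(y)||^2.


a^T a = 14.
a^T y = 3.
coeff = 3/14 = 3/14.
||r||^2 = 467/14.

467/14


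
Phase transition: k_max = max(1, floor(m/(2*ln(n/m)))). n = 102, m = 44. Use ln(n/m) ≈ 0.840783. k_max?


n/m = 102/44 = 51/22.
ln(n/m) ≈ 0.840783.
2*ln(n/m) ≈ 1.681566.
m/(2*ln(n/m)) ≈ 44/1.681566 ≈ 26.1661.
floor = 26.
k_max = max(1, 26) = 26.

26


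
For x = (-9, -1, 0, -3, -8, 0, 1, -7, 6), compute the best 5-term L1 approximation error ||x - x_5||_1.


Sorted |x_i| descending: [9, 8, 7, 6, 3, 1, 1, 0, 0]
Keep top 5: [9, 8, 7, 6, 3]
Tail entries: [1, 1, 0, 0]
L1 error = sum of tail = 2.

2


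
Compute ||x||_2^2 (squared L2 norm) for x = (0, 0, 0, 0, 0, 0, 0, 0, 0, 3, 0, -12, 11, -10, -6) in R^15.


Non-zero entries: [(9, 3), (11, -12), (12, 11), (13, -10), (14, -6)]
Squares: [9, 144, 121, 100, 36]
||x||_2^2 = sum = 410.

410


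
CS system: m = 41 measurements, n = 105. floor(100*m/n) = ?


100*m/n = 100*41/105 ≈ 39.0476.
floor = 39.

39


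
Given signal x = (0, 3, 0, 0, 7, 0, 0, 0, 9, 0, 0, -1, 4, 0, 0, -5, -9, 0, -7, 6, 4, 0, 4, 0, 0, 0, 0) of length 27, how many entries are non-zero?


Non-zero positions: [1, 4, 8, 11, 12, 15, 16, 18, 19, 20, 22].
Sparsity = 11.

11


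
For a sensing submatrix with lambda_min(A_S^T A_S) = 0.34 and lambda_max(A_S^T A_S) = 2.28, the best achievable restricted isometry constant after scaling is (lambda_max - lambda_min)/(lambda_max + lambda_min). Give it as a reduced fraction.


lambda_max - lambda_min = 2.28 - 0.34 = 1.94.
lambda_max + lambda_min = 2.28 + 0.34 = 2.62.
delta = 1.94/2.62 = 194/262 = 97/131.

97/131


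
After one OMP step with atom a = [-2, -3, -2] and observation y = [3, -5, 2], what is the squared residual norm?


a^T a = 17.
a^T y = 5.
coeff = 5/17 = 5/17.
||r||^2 = 621/17.

621/17


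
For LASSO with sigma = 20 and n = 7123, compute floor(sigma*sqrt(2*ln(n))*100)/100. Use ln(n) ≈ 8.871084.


ln(7123) ≈ 8.871084.
2*ln(n) ≈ 17.742168.
sqrt(2*ln(n)) ≈ sqrt(17.742168) ≈ 4.212145.
lambda ≈ 20*4.212145 = 84.2429.
floor(lambda*100)/100 = 84.24.

84.24


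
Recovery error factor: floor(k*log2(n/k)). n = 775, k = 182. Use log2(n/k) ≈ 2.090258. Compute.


log2(n/k) = log2(775/182) ≈ 2.090258.
k*log2(n/k) ≈ 182*2.090258 = 380.426956.
floor(380.426956) = 380.

380


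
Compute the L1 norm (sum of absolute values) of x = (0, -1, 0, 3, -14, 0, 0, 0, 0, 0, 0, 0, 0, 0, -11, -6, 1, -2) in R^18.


Non-zero entries: [(1, -1), (3, 3), (4, -14), (14, -11), (15, -6), (16, 1), (17, -2)]
Absolute values: [1, 3, 14, 11, 6, 1, 2]
||x||_1 = sum = 38.

38


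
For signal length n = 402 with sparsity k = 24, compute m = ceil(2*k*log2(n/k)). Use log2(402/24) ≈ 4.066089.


log2(n/k) = log2(402/24) ≈ 4.066089.
2*k*log2(n/k) ≈ 2*24*4.066089 = 195.172272.
m = ceil(195.172272) = 196.

196


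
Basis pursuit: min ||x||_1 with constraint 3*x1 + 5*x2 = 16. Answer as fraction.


Axis intercepts:
  x1 = 16/3, x2 = 0: L1 = 16/3
  x1 = 0, x2 = 16/5: L1 = 16/5
x* = (0, 16/5)
||x*||_1 = 16/5.

16/5


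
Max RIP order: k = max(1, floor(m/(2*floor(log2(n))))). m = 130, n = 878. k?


floor(log2(878)) = 9.
2*9 = 18.
m/(2*floor(log2(n))) = 130/18 ≈ 7.2222.
floor = 7.
k = max(1, 7) = 7.

7


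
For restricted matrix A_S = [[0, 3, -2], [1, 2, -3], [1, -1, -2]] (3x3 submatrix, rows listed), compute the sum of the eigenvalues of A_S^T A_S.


Sum of eigenvalues of A_S^T A_S = trace(A_S^T A_S) = sum of squared column norms of A_S.
A_S^T A_S diagonal: [2, 14, 17].
trace = 2 + 14 + 17 = 33.

33


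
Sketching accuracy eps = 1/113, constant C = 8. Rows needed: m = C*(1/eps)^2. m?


1/eps = 113.
(1/eps)^2 = 12769.
m = 8*12769 = 102152.

102152


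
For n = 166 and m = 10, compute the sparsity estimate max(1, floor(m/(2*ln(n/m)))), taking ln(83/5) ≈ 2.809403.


n/m = 166/10 = 83/5.
ln(n/m) ≈ 2.809403.
2*ln(n/m) ≈ 5.618806.
m/(2*ln(n/m)) ≈ 10/5.618806 ≈ 1.7797.
floor = 1.
k_max = max(1, 1) = 1.

1


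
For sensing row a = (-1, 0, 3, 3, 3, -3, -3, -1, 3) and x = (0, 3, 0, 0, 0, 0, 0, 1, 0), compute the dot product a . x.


Non-zero terms: ['0*3', '-1*1']
Products: [0, -1]
y = sum = -1.

-1


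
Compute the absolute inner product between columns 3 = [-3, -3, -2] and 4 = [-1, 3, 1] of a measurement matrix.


Inner product: -3*-1 + -3*3 + -2*1
Products: [3, -9, -2]
Sum = -8.
|dot| = 8.

8


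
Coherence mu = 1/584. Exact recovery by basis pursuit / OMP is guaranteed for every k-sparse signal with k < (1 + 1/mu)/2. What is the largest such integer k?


1/mu = 584.
1 + 1/mu = 585.
(1 + 1/mu)/2 = 292.5 is not an integer, so k_max = floor(292.5) = 292.

292


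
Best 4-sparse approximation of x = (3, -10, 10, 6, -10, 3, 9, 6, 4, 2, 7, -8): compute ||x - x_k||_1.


Sorted |x_i| descending: [10, 10, 10, 9, 8, 7, 6, 6, 4, 3, 3, 2]
Keep top 4: [10, 10, 10, 9]
Tail entries: [8, 7, 6, 6, 4, 3, 3, 2]
L1 error = sum of tail = 39.

39


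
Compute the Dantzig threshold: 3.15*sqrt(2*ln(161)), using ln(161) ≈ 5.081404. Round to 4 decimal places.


ln(161) ≈ 5.081404.
2*ln(n) ≈ 10.162808.
sqrt(2*ln(n)) ≈ sqrt(10.162808) ≈ 3.187916.
threshold ≈ 3.15*3.187916 = 10.0419354 ≈ 10.0419.

10.0419


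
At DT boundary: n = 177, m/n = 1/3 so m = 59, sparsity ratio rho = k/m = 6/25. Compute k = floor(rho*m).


m = 1/3*177 = 59.
rho = 6/25.
rho*m = 6/25*59 = 14.16.
k = floor(14.16) = 14.

14


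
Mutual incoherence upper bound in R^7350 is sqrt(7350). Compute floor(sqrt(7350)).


85^2 = 7225 <= 7350 < 7396 = 86^2, so 85 <= sqrt(7350) < 86.
floor(sqrt(7350)) = 85.

85


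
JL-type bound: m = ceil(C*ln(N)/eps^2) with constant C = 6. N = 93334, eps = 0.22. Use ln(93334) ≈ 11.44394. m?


ln(93334) ≈ 11.44394.
eps^2 = 0.22^2 = 0.0484.
C*ln(N)/eps^2 ≈ 6*11.44394/0.0484 ≈ 1418.6702.
m = ceil(1418.6702) = 1419.

1419


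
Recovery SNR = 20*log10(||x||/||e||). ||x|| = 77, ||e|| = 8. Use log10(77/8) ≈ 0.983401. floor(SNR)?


||x||/||e|| = 77/8.
log10(77/8) ≈ 0.983401.
20*log10(||x||/||e||) ≈ 20*0.983401 = 19.66802.
floor(19.66802) = 19.

19


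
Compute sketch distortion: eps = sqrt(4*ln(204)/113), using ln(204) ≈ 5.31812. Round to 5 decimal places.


ln(204) ≈ 5.31812.
4*ln(N)/m ≈ 4*5.31812/113 ≈ 0.18825204.
eps = sqrt(0.18825204) ≈ 0.4338802 ≈ 0.43388.

0.43388


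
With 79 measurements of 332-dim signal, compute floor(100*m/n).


100*m/n = 100*79/332 ≈ 23.7952.
floor = 23.

23


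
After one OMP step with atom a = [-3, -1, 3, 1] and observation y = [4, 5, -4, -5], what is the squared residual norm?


a^T a = 20.
a^T y = -34.
coeff = -34/20 = -17/10.
||r||^2 = 121/5.

121/5


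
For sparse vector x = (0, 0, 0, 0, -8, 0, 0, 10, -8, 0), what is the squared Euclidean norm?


Non-zero entries: [(4, -8), (7, 10), (8, -8)]
Squares: [64, 100, 64]
||x||_2^2 = sum = 228.

228


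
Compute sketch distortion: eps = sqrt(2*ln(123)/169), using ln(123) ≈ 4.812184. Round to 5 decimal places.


ln(123) ≈ 4.812184.
2*ln(N)/m ≈ 2*4.812184/169 ≈ 0.05694892.
eps = sqrt(0.05694892) ≈ 0.2386397 ≈ 0.23864.

0.23864


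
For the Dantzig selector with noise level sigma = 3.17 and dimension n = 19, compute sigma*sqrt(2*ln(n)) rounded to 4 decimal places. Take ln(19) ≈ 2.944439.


ln(19) ≈ 2.944439.
2*ln(n) ≈ 5.888878.
sqrt(2*ln(n)) ≈ sqrt(5.888878) ≈ 2.426701.
threshold ≈ 3.17*2.426701 = 7.69264217 ≈ 7.6926.

7.6926


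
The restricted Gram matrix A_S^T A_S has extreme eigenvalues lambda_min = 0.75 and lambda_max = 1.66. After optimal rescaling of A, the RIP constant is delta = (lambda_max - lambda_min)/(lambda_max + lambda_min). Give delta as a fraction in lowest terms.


lambda_max - lambda_min = 1.66 - 0.75 = 0.91.
lambda_max + lambda_min = 1.66 + 0.75 = 2.41.
delta = 0.91/2.41 = 91/241.

91/241


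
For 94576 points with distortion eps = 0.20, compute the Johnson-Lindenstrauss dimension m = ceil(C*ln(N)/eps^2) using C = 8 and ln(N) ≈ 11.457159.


ln(94576) ≈ 11.457159.
eps^2 = 0.20^2 = 0.04.
C*ln(N)/eps^2 ≈ 8*11.457159/0.04 ≈ 2291.4318.
m = ceil(2291.4318) = 2292.

2292


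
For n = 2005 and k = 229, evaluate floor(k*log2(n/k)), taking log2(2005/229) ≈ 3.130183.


log2(n/k) = log2(2005/229) ≈ 3.130183.
k*log2(n/k) ≈ 229*3.130183 = 716.811907.
floor(716.811907) = 716.

716


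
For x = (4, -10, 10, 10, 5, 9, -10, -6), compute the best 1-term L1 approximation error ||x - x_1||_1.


Sorted |x_i| descending: [10, 10, 10, 10, 9, 6, 5, 4]
Keep top 1: [10]
Tail entries: [10, 10, 10, 9, 6, 5, 4]
L1 error = sum of tail = 54.

54


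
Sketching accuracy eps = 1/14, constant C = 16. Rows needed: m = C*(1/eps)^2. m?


1/eps = 14.
(1/eps)^2 = 196.
m = 16*196 = 3136.

3136


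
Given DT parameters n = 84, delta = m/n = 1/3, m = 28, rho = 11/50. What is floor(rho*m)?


m = 1/3*84 = 28.
rho = 11/50.
rho*m = 11/50*28 = 6.16.
k = floor(6.16) = 6.

6


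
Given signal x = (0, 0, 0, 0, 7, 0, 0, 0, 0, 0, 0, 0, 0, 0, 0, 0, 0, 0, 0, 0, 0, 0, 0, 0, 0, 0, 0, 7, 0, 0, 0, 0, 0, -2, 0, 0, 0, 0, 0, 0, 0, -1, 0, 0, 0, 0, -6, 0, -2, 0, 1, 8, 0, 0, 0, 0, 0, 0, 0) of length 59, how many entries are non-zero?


Non-zero positions: [4, 27, 33, 41, 46, 48, 50, 51].
Sparsity = 8.

8


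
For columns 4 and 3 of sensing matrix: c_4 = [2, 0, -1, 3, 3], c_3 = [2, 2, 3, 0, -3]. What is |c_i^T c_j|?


Inner product: 2*2 + 0*2 + -1*3 + 3*0 + 3*-3
Products: [4, 0, -3, 0, -9]
Sum = -8.
|dot| = 8.

8


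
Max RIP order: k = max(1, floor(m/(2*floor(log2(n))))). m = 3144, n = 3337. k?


floor(log2(3337)) = 11.
2*11 = 22.
m/(2*floor(log2(n))) = 3144/22 ≈ 142.9091.
floor = 142.
k = max(1, 142) = 142.

142


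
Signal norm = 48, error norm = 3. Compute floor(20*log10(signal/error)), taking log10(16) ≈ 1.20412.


||x||/||e|| = 48/3 = 16.
log10(16) ≈ 1.20412.
20*log10(||x||/||e||) ≈ 20*1.20412 = 24.0824.
floor(24.0824) = 24.

24


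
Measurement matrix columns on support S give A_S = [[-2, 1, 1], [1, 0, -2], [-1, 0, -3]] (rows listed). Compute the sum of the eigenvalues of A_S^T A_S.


Sum of eigenvalues of A_S^T A_S = trace(A_S^T A_S) = sum of squared column norms of A_S.
A_S^T A_S diagonal: [6, 1, 14].
trace = 6 + 1 + 14 = 21.

21


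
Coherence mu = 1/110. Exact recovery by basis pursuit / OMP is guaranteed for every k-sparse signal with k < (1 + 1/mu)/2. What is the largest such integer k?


1/mu = 110.
1 + 1/mu = 111.
(1 + 1/mu)/2 = 55.5 is not an integer, so k_max = floor(55.5) = 55.

55


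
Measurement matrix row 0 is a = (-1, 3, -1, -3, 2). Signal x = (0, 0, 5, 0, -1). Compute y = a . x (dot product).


Non-zero terms: ['-1*5', '2*-1']
Products: [-5, -2]
y = sum = -7.

-7


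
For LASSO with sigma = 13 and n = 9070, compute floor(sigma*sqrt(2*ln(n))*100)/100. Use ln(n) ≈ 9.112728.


ln(9070) ≈ 9.112728.
2*ln(n) ≈ 18.225456.
sqrt(2*ln(n)) ≈ sqrt(18.225456) ≈ 4.269128.
lambda ≈ 13*4.269128 = 55.498664.
floor(lambda*100)/100 = 55.49.

55.49


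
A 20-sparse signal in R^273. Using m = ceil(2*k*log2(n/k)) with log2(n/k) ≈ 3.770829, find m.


log2(n/k) = log2(273/20) ≈ 3.770829.
2*k*log2(n/k) ≈ 2*20*3.770829 = 150.83316.
m = ceil(150.83316) = 151.

151


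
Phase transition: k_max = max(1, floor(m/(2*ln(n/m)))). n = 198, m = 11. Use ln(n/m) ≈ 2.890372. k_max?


n/m = 198/11 = 18.
ln(n/m) ≈ 2.890372.
2*ln(n/m) ≈ 5.780744.
m/(2*ln(n/m)) ≈ 11/5.780744 ≈ 1.9029.
floor = 1.
k_max = max(1, 1) = 1.

1


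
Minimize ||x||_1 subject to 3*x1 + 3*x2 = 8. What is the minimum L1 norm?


Axis intercepts:
  x1 = 8/3, x2 = 0: L1 = 8/3
  x1 = 0, x2 = 8/3: L1 = 8/3
x* = (8/3, 0)
||x*||_1 = 8/3.

8/3


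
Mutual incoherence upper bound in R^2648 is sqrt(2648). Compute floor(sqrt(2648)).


51^2 = 2601 <= 2648 < 2704 = 52^2, so 51 <= sqrt(2648) < 52.
floor(sqrt(2648)) = 51.

51


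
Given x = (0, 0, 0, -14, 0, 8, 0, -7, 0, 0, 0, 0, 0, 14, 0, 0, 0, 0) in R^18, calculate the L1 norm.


Non-zero entries: [(3, -14), (5, 8), (7, -7), (13, 14)]
Absolute values: [14, 8, 7, 14]
||x||_1 = sum = 43.

43


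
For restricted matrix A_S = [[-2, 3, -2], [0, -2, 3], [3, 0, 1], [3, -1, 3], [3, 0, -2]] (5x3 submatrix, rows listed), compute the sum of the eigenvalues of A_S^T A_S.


Sum of eigenvalues of A_S^T A_S = trace(A_S^T A_S) = sum of squared column norms of A_S.
A_S^T A_S diagonal: [31, 14, 27].
trace = 31 + 14 + 27 = 72.

72


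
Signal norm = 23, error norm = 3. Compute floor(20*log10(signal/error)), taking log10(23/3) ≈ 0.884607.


||x||/||e|| = 23/3.
log10(23/3) ≈ 0.884607.
20*log10(||x||/||e||) ≈ 20*0.884607 = 17.69214.
floor(17.69214) = 17.

17


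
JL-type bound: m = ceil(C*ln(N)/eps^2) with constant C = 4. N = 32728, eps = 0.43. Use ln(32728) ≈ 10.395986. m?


ln(32728) ≈ 10.395986.
eps^2 = 0.43^2 = 0.1849.
C*ln(N)/eps^2 ≈ 4*10.395986/0.1849 ≈ 224.8996.
m = ceil(224.8996) = 225.

225


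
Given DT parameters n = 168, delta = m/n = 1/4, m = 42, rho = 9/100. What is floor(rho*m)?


m = 1/4*168 = 42.
rho = 9/100.
rho*m = 9/100*42 = 3.78.
k = floor(3.78) = 3.

3


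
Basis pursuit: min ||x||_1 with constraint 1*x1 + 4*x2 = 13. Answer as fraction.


Axis intercepts:
  x1 = 13, x2 = 0: L1 = 13
  x1 = 0, x2 = 13/4: L1 = 13/4
x* = (0, 13/4)
||x*||_1 = 13/4.

13/4


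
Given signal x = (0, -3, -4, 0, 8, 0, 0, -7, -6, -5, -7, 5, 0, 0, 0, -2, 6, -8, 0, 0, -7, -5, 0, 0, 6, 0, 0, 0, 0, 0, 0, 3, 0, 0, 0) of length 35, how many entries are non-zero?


Non-zero positions: [1, 2, 4, 7, 8, 9, 10, 11, 15, 16, 17, 20, 21, 24, 31].
Sparsity = 15.

15


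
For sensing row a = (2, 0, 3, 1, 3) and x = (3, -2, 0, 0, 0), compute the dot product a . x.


Non-zero terms: ['2*3', '0*-2']
Products: [6, 0]
y = sum = 6.

6


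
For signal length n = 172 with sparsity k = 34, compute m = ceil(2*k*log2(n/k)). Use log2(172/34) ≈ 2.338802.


log2(n/k) = log2(172/34) ≈ 2.338802.
2*k*log2(n/k) ≈ 2*34*2.338802 = 159.038536.
m = ceil(159.038536) = 160.

160


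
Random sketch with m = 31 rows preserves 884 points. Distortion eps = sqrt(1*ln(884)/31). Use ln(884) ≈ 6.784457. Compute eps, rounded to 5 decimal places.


ln(884) ≈ 6.784457.
1*ln(N)/m ≈ 1*6.784457/31 ≈ 0.21885345.
eps = sqrt(0.21885345) ≈ 0.4678178 ≈ 0.46782.

0.46782


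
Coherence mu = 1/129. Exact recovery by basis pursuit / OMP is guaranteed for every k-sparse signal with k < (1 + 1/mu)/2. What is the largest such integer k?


1/mu = 129.
1 + 1/mu = 130.
(1 + 1/mu)/2 = 65 is an integer and the inequality is strict, so k_max = 65 - 1 = 64.

64


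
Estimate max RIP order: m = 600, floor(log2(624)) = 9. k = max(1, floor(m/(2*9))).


floor(log2(624)) = 9.
2*9 = 18.
m/(2*floor(log2(n))) = 600/18 ≈ 33.3333.
floor = 33.
k = max(1, 33) = 33.

33


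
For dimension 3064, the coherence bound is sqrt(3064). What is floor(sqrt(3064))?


55^2 = 3025 <= 3064 < 3136 = 56^2, so 55 <= sqrt(3064) < 56.
floor(sqrt(3064)) = 55.

55


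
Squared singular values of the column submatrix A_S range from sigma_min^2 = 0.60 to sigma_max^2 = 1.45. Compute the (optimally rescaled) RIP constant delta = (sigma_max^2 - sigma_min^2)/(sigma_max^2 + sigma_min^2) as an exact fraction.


lambda_max - lambda_min = 1.45 - 0.60 = 0.85.
lambda_max + lambda_min = 1.45 + 0.60 = 2.05.
delta = 0.85/2.05 = 85/205 = 17/41.

17/41


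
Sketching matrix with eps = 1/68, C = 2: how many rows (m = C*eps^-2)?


1/eps = 68.
(1/eps)^2 = 4624.
m = 2*4624 = 9248.

9248


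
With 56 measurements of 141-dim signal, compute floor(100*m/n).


100*m/n = 100*56/141 ≈ 39.7163.
floor = 39.

39


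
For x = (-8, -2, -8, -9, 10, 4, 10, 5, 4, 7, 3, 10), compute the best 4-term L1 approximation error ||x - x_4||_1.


Sorted |x_i| descending: [10, 10, 10, 9, 8, 8, 7, 5, 4, 4, 3, 2]
Keep top 4: [10, 10, 10, 9]
Tail entries: [8, 8, 7, 5, 4, 4, 3, 2]
L1 error = sum of tail = 41.

41


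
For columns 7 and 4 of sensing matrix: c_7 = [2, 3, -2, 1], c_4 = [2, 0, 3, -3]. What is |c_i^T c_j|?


Inner product: 2*2 + 3*0 + -2*3 + 1*-3
Products: [4, 0, -6, -3]
Sum = -5.
|dot| = 5.

5


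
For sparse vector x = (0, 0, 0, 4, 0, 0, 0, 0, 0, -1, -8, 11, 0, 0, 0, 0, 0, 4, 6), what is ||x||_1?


Non-zero entries: [(3, 4), (9, -1), (10, -8), (11, 11), (17, 4), (18, 6)]
Absolute values: [4, 1, 8, 11, 4, 6]
||x||_1 = sum = 34.

34


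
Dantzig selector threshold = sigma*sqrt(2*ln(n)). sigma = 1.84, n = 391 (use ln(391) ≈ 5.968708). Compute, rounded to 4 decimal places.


ln(391) ≈ 5.968708.
2*ln(n) ≈ 11.937416.
sqrt(2*ln(n)) ≈ sqrt(11.937416) ≈ 3.455057.
threshold ≈ 1.84*3.455057 = 6.35730488 ≈ 6.3573.

6.3573


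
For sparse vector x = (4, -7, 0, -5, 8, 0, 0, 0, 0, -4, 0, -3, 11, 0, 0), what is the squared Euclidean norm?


Non-zero entries: [(0, 4), (1, -7), (3, -5), (4, 8), (9, -4), (11, -3), (12, 11)]
Squares: [16, 49, 25, 64, 16, 9, 121]
||x||_2^2 = sum = 300.

300


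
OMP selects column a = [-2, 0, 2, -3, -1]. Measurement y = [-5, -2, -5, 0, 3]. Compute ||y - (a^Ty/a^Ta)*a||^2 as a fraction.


a^T a = 18.
a^T y = -3.
coeff = -3/18 = -1/6.
||r||^2 = 125/2.

125/2


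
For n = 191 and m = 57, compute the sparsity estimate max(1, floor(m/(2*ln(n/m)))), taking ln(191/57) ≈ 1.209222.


n/m = 191/57.
ln(n/m) ≈ 1.209222.
2*ln(n/m) ≈ 2.418444.
m/(2*ln(n/m)) ≈ 57/2.418444 ≈ 23.5689.
floor = 23.
k_max = max(1, 23) = 23.

23


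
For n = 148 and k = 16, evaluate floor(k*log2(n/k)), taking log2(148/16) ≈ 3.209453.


log2(n/k) = log2(148/16) ≈ 3.209453.
k*log2(n/k) ≈ 16*3.209453 = 51.351248.
floor(51.351248) = 51.

51


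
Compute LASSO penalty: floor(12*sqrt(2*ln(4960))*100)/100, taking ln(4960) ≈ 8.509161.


ln(4960) ≈ 8.509161.
2*ln(n) ≈ 17.018322.
sqrt(2*ln(n)) ≈ sqrt(17.018322) ≈ 4.125327.
lambda ≈ 12*4.125327 = 49.503924.
floor(lambda*100)/100 = 49.50.

49.50


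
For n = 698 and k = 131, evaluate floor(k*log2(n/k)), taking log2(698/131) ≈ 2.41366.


log2(n/k) = log2(698/131) ≈ 2.41366.
k*log2(n/k) ≈ 131*2.41366 = 316.18946.
floor(316.18946) = 316.

316


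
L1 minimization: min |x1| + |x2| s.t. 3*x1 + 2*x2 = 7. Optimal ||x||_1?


Axis intercepts:
  x1 = 7/3, x2 = 0: L1 = 7/3
  x1 = 0, x2 = 7/2: L1 = 7/2
x* = (7/3, 0)
||x*||_1 = 7/3.

7/3


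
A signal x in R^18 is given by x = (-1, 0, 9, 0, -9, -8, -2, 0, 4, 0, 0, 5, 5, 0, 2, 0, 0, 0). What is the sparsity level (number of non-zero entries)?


Non-zero positions: [0, 2, 4, 5, 6, 8, 11, 12, 14].
Sparsity = 9.

9


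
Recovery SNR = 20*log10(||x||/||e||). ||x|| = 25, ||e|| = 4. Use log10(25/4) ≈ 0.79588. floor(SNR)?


||x||/||e|| = 25/4.
log10(25/4) ≈ 0.79588.
20*log10(||x||/||e||) ≈ 20*0.79588 = 15.9176.
floor(15.9176) = 15.

15


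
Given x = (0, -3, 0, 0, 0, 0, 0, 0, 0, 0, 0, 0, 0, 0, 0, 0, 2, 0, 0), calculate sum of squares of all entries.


Non-zero entries: [(1, -3), (16, 2)]
Squares: [9, 4]
||x||_2^2 = sum = 13.

13


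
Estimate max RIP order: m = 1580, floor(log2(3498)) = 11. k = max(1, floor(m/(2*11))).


floor(log2(3498)) = 11.
2*11 = 22.
m/(2*floor(log2(n))) = 1580/22 ≈ 71.8182.
floor = 71.
k = max(1, 71) = 71.

71


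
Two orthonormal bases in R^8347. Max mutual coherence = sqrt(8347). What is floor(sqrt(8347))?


91^2 = 8281 <= 8347 < 8464 = 92^2, so 91 <= sqrt(8347) < 92.
floor(sqrt(8347)) = 91.

91


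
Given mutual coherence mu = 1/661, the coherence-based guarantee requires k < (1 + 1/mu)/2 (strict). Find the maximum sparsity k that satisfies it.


1/mu = 661.
1 + 1/mu = 662.
(1 + 1/mu)/2 = 331 is an integer and the inequality is strict, so k_max = 331 - 1 = 330.

330


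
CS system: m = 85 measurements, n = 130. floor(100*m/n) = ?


100*m/n = 100*85/130 ≈ 65.3846.
floor = 65.

65


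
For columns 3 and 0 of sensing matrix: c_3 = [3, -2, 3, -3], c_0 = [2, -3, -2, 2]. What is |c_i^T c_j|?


Inner product: 3*2 + -2*-3 + 3*-2 + -3*2
Products: [6, 6, -6, -6]
Sum = 0.
|dot| = 0.

0


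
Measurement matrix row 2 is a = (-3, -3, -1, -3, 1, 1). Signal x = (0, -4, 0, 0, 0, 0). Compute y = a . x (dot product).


Non-zero terms: ['-3*-4']
Products: [12]
y = sum = 12.

12


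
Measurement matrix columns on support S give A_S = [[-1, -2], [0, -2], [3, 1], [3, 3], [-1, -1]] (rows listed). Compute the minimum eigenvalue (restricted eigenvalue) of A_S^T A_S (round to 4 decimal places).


A_S^T A_S = [[20, 15], [15, 19]].
trace = 39.
det = 155.
disc = trace^2 - 4*det = 1521 - 4*155 = 901.
sqrt(901) ≈ 30.016662.
lam_min = (39 - sqrt(901))/2 ≈ (39 - 30.016662)/2 = 4.491669 ≈ 4.4917.

4.4917


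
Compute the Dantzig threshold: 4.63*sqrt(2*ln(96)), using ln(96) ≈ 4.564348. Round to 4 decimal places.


ln(96) ≈ 4.564348.
2*ln(n) ≈ 9.128696.
sqrt(2*ln(n)) ≈ sqrt(9.128696) ≈ 3.021373.
threshold ≈ 4.63*3.021373 = 13.98895699 ≈ 13.9890.

13.9890


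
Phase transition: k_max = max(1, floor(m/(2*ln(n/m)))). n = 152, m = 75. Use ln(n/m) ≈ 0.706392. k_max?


n/m = 152/75.
ln(n/m) ≈ 0.706392.
2*ln(n/m) ≈ 1.412784.
m/(2*ln(n/m)) ≈ 75/1.412784 ≈ 53.0867.
floor = 53.
k_max = max(1, 53) = 53.

53


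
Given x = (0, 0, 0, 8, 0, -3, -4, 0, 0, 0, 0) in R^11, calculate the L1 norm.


Non-zero entries: [(3, 8), (5, -3), (6, -4)]
Absolute values: [8, 3, 4]
||x||_1 = sum = 15.

15


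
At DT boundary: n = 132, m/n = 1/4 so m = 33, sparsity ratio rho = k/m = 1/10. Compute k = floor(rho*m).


m = 1/4*132 = 33.
rho = 1/10.
rho*m = 1/10*33 = 3.3.
k = floor(3.3) = 3.

3


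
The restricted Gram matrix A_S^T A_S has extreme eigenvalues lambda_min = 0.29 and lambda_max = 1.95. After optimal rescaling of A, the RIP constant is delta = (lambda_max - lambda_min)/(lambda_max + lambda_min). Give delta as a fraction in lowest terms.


lambda_max - lambda_min = 1.95 - 0.29 = 1.66.
lambda_max + lambda_min = 1.95 + 0.29 = 2.24.
delta = 1.66/2.24 = 166/224 = 83/112.

83/112


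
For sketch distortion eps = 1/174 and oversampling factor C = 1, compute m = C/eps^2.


1/eps = 174.
(1/eps)^2 = 30276.
m = 1*30276 = 30276.

30276


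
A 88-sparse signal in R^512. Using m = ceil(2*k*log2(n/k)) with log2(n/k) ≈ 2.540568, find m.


log2(n/k) = log2(512/88) ≈ 2.540568.
2*k*log2(n/k) ≈ 2*88*2.540568 = 447.139968.
m = ceil(447.139968) = 448.

448


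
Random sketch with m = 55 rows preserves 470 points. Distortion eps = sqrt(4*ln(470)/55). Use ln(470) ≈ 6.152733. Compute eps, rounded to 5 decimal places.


ln(470) ≈ 6.152733.
4*ln(N)/m ≈ 4*6.152733/55 ≈ 0.44747149.
eps = sqrt(0.44747149) ≈ 0.6689331 ≈ 0.66893.

0.66893


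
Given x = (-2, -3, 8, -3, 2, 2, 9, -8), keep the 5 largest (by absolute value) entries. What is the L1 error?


Sorted |x_i| descending: [9, 8, 8, 3, 3, 2, 2, 2]
Keep top 5: [9, 8, 8, 3, 3]
Tail entries: [2, 2, 2]
L1 error = sum of tail = 6.

6


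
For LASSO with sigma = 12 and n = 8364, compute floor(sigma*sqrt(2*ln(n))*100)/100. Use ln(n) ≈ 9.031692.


ln(8364) ≈ 9.031692.
2*ln(n) ≈ 18.063384.
sqrt(2*ln(n)) ≈ sqrt(18.063384) ≈ 4.250104.
lambda ≈ 12*4.250104 = 51.001248.
floor(lambda*100)/100 = 51.00.

51.00


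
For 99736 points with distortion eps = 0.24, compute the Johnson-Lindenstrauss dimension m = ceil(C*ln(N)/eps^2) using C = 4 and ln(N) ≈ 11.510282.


ln(99736) ≈ 11.510282.
eps^2 = 0.24^2 = 0.0576.
C*ln(N)/eps^2 ≈ 4*11.510282/0.0576 ≈ 799.3251.
m = ceil(799.3251) = 800.

800


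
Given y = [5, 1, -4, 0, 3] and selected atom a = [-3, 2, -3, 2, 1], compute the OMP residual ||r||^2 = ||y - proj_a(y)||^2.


a^T a = 27.
a^T y = 2.
coeff = 2/27 = 2/27.
||r||^2 = 1373/27.

1373/27


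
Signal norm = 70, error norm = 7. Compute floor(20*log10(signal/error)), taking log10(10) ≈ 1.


||x||/||e|| = 70/7 = 10.
log10(10) ≈ 1.
20*log10(||x||/||e||) ≈ 20*1 = 20.
floor(20) = 20.

20


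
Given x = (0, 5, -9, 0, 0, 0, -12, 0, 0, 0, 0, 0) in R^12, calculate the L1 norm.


Non-zero entries: [(1, 5), (2, -9), (6, -12)]
Absolute values: [5, 9, 12]
||x||_1 = sum = 26.

26


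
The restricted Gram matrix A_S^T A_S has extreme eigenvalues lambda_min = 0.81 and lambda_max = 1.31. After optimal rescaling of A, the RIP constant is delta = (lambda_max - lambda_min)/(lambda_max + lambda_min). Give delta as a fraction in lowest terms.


lambda_max - lambda_min = 1.31 - 0.81 = 0.50.
lambda_max + lambda_min = 1.31 + 0.81 = 2.12.
delta = 0.50/2.12 = 50/212 = 25/106.

25/106


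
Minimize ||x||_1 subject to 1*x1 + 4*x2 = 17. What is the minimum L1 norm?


Axis intercepts:
  x1 = 17, x2 = 0: L1 = 17
  x1 = 0, x2 = 17/4: L1 = 17/4
x* = (0, 17/4)
||x*||_1 = 17/4.

17/4


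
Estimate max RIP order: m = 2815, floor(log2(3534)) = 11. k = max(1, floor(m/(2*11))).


floor(log2(3534)) = 11.
2*11 = 22.
m/(2*floor(log2(n))) = 2815/22 ≈ 127.9545.
floor = 127.
k = max(1, 127) = 127.

127


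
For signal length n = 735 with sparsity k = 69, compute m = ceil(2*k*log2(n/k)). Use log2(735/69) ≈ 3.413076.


log2(n/k) = log2(735/69) ≈ 3.413076.
2*k*log2(n/k) ≈ 2*69*3.413076 = 471.004488.
m = ceil(471.004488) = 472.

472


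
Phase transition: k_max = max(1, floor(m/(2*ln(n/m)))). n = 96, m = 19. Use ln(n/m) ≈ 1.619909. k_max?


n/m = 96/19.
ln(n/m) ≈ 1.619909.
2*ln(n/m) ≈ 3.239818.
m/(2*ln(n/m)) ≈ 19/3.239818 ≈ 5.8645.
floor = 5.
k_max = max(1, 5) = 5.

5


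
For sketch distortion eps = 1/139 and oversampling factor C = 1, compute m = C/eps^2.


1/eps = 139.
(1/eps)^2 = 19321.
m = 1*19321 = 19321.

19321


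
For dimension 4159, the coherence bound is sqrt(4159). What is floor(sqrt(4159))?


64^2 = 4096 <= 4159 < 4225 = 65^2, so 64 <= sqrt(4159) < 65.
floor(sqrt(4159)) = 64.

64


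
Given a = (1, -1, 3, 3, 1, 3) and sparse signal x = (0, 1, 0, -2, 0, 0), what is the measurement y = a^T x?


Non-zero terms: ['-1*1', '3*-2']
Products: [-1, -6]
y = sum = -7.

-7


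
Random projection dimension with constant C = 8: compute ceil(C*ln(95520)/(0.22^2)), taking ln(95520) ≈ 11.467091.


ln(95520) ≈ 11.467091.
eps^2 = 0.22^2 = 0.0484.
C*ln(N)/eps^2 ≈ 8*11.467091/0.0484 ≈ 1895.3869.
m = ceil(1895.3869) = 1896.

1896


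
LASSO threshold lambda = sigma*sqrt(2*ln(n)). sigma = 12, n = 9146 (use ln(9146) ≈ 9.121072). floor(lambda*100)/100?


ln(9146) ≈ 9.121072.
2*ln(n) ≈ 18.242144.
sqrt(2*ln(n)) ≈ sqrt(18.242144) ≈ 4.271082.
lambda ≈ 12*4.271082 = 51.252984.
floor(lambda*100)/100 = 51.25.

51.25


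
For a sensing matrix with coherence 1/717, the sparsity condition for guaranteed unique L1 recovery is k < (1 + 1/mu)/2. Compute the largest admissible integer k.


1/mu = 717.
1 + 1/mu = 718.
(1 + 1/mu)/2 = 359 is an integer and the inequality is strict, so k_max = 359 - 1 = 358.

358


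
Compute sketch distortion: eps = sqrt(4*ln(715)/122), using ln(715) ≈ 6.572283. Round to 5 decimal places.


ln(715) ≈ 6.572283.
4*ln(N)/m ≈ 4*6.572283/122 ≈ 0.21548469.
eps = sqrt(0.21548469) ≈ 0.4642033 ≈ 0.46420.

0.46420


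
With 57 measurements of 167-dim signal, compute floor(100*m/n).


100*m/n = 100*57/167 ≈ 34.1317.
floor = 34.

34


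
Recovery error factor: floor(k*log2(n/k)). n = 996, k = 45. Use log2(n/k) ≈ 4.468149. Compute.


log2(n/k) = log2(996/45) ≈ 4.468149.
k*log2(n/k) ≈ 45*4.468149 = 201.066705.
floor(201.066705) = 201.

201


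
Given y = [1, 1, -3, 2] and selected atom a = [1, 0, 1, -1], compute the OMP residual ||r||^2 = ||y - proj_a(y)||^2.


a^T a = 3.
a^T y = -4.
coeff = -4/3 = -4/3.
||r||^2 = 29/3.

29/3


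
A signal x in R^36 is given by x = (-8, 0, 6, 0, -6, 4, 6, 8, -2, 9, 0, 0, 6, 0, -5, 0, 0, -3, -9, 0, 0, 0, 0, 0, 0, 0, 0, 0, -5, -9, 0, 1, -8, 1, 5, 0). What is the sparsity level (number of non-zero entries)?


Non-zero positions: [0, 2, 4, 5, 6, 7, 8, 9, 12, 14, 17, 18, 28, 29, 31, 32, 33, 34].
Sparsity = 18.

18


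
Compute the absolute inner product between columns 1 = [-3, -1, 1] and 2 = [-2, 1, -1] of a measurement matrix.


Inner product: -3*-2 + -1*1 + 1*-1
Products: [6, -1, -1]
Sum = 4.
|dot| = 4.

4


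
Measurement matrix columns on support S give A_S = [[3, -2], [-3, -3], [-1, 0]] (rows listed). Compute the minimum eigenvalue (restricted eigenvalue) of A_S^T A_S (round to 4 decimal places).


A_S^T A_S = [[19, 3], [3, 13]].
trace = 32.
det = 238.
disc = trace^2 - 4*det = 1024 - 4*238 = 72.
sqrt(72) ≈ 8.485281.
lam_min = (32 - sqrt(72))/2 ≈ (32 - 8.485281)/2 = 11.7573595 ≈ 11.7574.

11.7574
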